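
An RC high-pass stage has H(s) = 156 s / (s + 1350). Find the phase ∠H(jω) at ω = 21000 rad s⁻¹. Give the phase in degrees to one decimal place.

∠(j21000) = 90.00°
∠(j21000 + 1350) = arctan(21000/1350) = 86.32°
∠H(j21000) = 90.00° − 86.32° = 3.68°

3.7°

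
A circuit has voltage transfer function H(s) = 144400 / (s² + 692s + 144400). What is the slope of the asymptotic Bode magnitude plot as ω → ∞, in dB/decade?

-40 dB/decade

With 0 zeros and 2 poles, the high-frequency asymptotic slope is 20 × (0 − 2) = -40 dB/decade.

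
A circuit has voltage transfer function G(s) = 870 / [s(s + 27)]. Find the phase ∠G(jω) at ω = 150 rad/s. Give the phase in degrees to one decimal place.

∠(j150 + 27) = arctan(150/27) = 79.80°
∠(j150) = 90.00°
∠G(j150) = − (79.80° + 90.00°) = -169.80°

-169.8°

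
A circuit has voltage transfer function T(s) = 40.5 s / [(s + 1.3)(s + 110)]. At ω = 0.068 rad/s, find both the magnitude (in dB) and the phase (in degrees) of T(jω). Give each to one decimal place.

|j0.068| = 0.068
|j0.068 + 1.3| = √(0.068² + 1.3²) = 1.302
|j0.068 + 110| = √(0.068² + 110²) = 110
|T(j0.068)| = 40.5 × 0.068 / (1.302 × 110) = 0.019232
20 log₁₀(0.019232) = -34.32 dB
∠(j0.068) = 90.00°
∠(j0.068 + 1.3) = arctan(0.068/1.3) = 2.99°
∠(j0.068 + 110) = arctan(0.068/110) = 0.04°
∠T(j0.068) = 90.00° − (2.99° + 0.04°) = 86.97°

|T| = -34.3 dB, ∠T = 87.0°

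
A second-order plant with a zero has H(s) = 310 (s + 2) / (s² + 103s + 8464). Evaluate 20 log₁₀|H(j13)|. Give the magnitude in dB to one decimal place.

-6.3 dB

|j13 + 2| = √(13² + 2²) = 13.15
|(j13)² + 103(j13) + 8464| = |8295 + j1339| = 8402
|H(j13)| = 310 × 13.15 / 8402 = 0.48527
20 log₁₀(0.48527) = -6.28 dB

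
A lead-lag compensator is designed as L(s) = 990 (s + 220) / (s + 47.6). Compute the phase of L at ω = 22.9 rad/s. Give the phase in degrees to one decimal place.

-19.7°

∠(j22.9 + 220) = arctan(22.9/220) = 5.94°
∠(j22.9 + 47.6) = arctan(22.9/47.6) = 25.69°
∠L(j22.9) = 5.94° − 25.69° = -19.75°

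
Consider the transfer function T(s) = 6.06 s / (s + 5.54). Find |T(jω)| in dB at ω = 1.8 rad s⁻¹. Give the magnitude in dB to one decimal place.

|j1.8| = 1.8
|j1.8 + 5.54| = √(1.8² + 5.54²) = 5.825
|T(j1.8)| = 6.06 × 1.8 / 5.825 = 1.8726
20 log₁₀(1.8726) = 5.45 dB

5.4 dB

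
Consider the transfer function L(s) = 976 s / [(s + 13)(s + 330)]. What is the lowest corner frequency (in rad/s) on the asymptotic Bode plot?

Break frequencies occur at each pole and zero magnitude: 13 rad/s, 330 rad/s.
The lowest is 13 rad/s.

13 rad/s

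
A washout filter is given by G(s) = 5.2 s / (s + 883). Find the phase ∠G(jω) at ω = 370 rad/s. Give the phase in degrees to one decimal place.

∠(j370) = 90.00°
∠(j370 + 883) = arctan(370/883) = 22.73°
∠G(j370) = 90.00° − 22.73° = 67.27°

67.3 deg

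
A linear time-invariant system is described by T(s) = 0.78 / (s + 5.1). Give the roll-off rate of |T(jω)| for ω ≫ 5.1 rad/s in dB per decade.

With 0 zeros and 1 pole, the high-frequency asymptotic slope is 20 × (0 − 1) = -20 dB/decade.

-20 dB/decade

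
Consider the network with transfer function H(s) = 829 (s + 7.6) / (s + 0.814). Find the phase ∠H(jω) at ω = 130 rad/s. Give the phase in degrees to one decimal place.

-3.0°

∠(j130 + 7.6) = arctan(130/7.6) = 86.65°
∠(j130 + 0.814) = arctan(130/0.814) = 89.64°
∠H(j130) = 86.65° − 89.64° = -2.99°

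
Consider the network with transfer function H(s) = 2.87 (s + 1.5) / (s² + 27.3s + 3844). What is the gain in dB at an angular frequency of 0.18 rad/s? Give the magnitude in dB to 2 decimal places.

|j0.18 + 1.5| = √(0.18² + 1.5²) = 1.511
|(j0.18)² + 27.3(j0.18) + 3844| = |3844 + j4.914| = 3844
|H(j0.18)| = 2.87 × 1.511 / 3844 = 0.001128
20 log₁₀(0.001128) = -58.954 dB

-58.95 dB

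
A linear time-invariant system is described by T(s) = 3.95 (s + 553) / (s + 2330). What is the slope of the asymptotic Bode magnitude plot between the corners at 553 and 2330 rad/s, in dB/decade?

In this band the factors already past their corner are: zero at 553; net slope = 20 dB/decade.

20 dB/decade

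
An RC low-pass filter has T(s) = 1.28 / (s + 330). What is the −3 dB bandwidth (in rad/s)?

330 rad/s

For a single-pole low-pass, the −3 dB point is at the pole: ω = 330 rad/s.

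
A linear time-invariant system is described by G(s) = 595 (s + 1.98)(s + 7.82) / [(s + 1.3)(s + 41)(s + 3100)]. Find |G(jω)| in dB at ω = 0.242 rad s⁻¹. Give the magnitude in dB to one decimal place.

|j0.242 + 1.98| = √(0.242² + 1.98²) = 1.995
|j0.242 + 7.82| = √(0.242² + 7.82²) = 7.824
|j0.242 + 1.3| = √(0.242² + 1.3²) = 1.322
|j0.242 + 41| = √(0.242² + 41²) = 41
|j0.242 + 3100| = √(0.242² + 3100²) = 3100
|G(j0.242)| = 595 × 1.995 × 7.824 / (1.322 × 41 × 3100) = 0.055249
20 log₁₀(0.055249) = -25.15 dB

-25.2 dB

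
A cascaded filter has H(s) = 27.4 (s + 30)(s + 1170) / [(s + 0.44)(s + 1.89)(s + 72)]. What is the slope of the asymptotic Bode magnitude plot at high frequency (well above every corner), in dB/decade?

With 2 zeros and 3 poles, the high-frequency asymptotic slope is 20 × (2 − 3) = -20 dB/decade.

-20 dB/decade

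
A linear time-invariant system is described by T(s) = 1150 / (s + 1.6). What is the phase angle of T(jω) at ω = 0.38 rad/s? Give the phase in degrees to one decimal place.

-13.4 deg

∠(j0.38 + 1.6) = arctan(0.38/1.6) = 13.36°
∠T(j0.38) = −13.36° = -13.36°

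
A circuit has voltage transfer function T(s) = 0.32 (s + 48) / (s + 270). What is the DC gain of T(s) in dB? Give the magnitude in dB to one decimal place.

-24.9 dB

T(0) = 0.32 × 48 / 270 = 0.056889
20 log₁₀(0.056889) = -24.90 dB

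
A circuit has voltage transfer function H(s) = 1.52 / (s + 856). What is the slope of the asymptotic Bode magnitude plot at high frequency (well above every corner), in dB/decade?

With 0 zeros and 1 pole, the high-frequency asymptotic slope is 20 × (0 − 1) = -20 dB/decade.

-20 dB/decade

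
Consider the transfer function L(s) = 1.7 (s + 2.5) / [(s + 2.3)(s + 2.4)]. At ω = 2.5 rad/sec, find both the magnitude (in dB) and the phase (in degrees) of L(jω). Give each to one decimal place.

|j2.5 + 2.5| = √(2.5² + 2.5²) = 3.536
|j2.5 + 2.3| = √(2.5² + 2.3²) = 3.397
|j2.5 + 2.4| = √(2.5² + 2.4²) = 3.466
|L(j2.5)| = 1.7 × 3.536 / (3.397 × 3.466) = 0.51054
20 log₁₀(0.51054) = -5.84 dB
∠(j2.5 + 2.5) = arctan(2.5/2.5) = 45.00°
∠(j2.5 + 2.3) = arctan(2.5/2.3) = 47.39°
∠(j2.5 + 2.4) = arctan(2.5/2.4) = 46.17°
∠L(j2.5) = 45.00° − (47.39° + 46.17°) = -48.56°

|L| = -5.8 dB, ∠L = -48.6°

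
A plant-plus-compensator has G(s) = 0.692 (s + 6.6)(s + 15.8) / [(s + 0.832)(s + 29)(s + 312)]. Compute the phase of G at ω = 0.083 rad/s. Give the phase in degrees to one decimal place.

∠(j0.083 + 6.6) = arctan(0.083/6.6) = 0.72°
∠(j0.083 + 15.8) = arctan(0.083/15.8) = 0.30°
∠(j0.083 + 0.832) = arctan(0.083/0.832) = 5.70°
∠(j0.083 + 29) = arctan(0.083/29) = 0.16°
∠(j0.083 + 312) = arctan(0.083/312) = 0.02°
∠G(j0.083) = 0.72° + 0.30° − (5.70° + 0.16° + 0.02°) = -4.85°

-4.9°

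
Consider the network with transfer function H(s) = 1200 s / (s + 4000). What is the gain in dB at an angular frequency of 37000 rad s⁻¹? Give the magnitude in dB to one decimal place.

61.5 dB

|j37000| = 3.7e+04
|j37000 + 4000| = √(37000² + 4000²) = 3.722e+04
|H(j37000)| = 1200 × 3.7e+04 / 3.722e+04 = 1193
20 log₁₀(1193) = 61.53 dB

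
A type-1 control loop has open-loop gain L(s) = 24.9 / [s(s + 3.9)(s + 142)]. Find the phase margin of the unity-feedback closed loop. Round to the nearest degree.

89°

Gain crossover: |L(jω)| = 1 at ω ≈ 0.045 rad/sec.
∠L(j0.045) = −90° − arctan(0.045/3.9) − arctan(0.045/142) ≈ -90.68°
PM = 180° + (-90.68°) = 89.32°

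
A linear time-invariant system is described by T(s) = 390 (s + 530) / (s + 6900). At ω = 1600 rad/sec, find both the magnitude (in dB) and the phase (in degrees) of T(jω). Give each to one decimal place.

|T| = 39.4 dB, ∠T = 58.6°

|j1600 + 530| = √(1600² + 530²) = 1685
|j1600 + 6900| = √(1600² + 6900²) = 7083
|T(j1600)| = 390 × 1685 / 7083 = 92.805
20 log₁₀(92.805) = 39.35 dB
∠(j1600 + 530) = arctan(1600/530) = 71.67°
∠(j1600 + 6900) = arctan(1600/6900) = 13.06°
∠T(j1600) = 71.67° − 13.06° = 58.62°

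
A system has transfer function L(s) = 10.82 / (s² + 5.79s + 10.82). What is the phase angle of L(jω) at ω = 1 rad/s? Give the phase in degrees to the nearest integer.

∠[(j1)² + 5.79(j1) + 10.82] = ∠[9.82 + j5.79] = 30.52°
∠L(j1) = −30.52° = -30.52°

-31°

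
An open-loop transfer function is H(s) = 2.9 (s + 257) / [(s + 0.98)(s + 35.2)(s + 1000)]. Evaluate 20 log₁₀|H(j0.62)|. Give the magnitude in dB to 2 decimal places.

-34.77 dB

|j0.62 + 257| = √(0.62² + 257²) = 257
|j0.62 + 0.98| = √(0.62² + 0.98²) = 1.16
|j0.62 + 35.2| = √(0.62² + 35.2²) = 35.21
|j0.62 + 1000| = √(0.62² + 1000²) = 1000
|H(j0.62)| = 2.9 × 257 / (1.16 × 35.21 × 1000) = 0.018255
20 log₁₀(0.018255) = -34.772 dB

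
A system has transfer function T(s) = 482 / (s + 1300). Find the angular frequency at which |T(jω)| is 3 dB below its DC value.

For a single-pole low-pass, the −3 dB point is at the pole: ω = 1300 rad/s.

1300 rad/s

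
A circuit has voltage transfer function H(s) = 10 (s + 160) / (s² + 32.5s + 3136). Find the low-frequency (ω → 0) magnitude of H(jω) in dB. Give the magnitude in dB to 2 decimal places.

-5.85 dB

H(0) = 10 × 160 / 3136 = 0.5102
20 log₁₀(0.5102) = -5.845 dB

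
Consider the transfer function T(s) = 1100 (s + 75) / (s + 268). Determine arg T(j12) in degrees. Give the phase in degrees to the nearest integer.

∠(j12 + 75) = arctan(12/75) = 9.09°
∠(j12 + 268) = arctan(12/268) = 2.56°
∠T(j12) = 9.09° − 2.56° = 6.53°

7 deg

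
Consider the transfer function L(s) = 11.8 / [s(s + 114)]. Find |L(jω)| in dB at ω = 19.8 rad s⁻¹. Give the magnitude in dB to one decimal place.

-45.8 dB

|j19.8 + 114| = √(19.8² + 114²) = 115.7
|j19.8| = 19.8
|L(j19.8)| = 11.8 / (115.7 × 19.8) = 0.0051506
20 log₁₀(0.0051506) = -45.76 dB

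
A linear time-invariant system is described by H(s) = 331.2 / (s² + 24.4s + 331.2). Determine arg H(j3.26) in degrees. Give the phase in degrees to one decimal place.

∠[(j3.26)² + 24.4(j3.26) + 331.2] = ∠[320.57 + j79.544] = 13.94°
∠H(j3.26) = −13.94° = -13.94°

-13.9°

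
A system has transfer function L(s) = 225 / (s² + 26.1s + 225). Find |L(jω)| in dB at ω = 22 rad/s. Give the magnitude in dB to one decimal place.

|(j22)² + 26.1(j22) + 225| = |-259 + j574.2| = 629.9
|L(j22)| = 225 / 629.9 = 0.35719
20 log₁₀(0.35719) = -8.94 dB

-8.9 dB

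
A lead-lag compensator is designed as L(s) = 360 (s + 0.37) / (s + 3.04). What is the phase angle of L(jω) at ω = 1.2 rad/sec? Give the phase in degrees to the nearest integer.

∠(j1.2 + 0.37) = arctan(1.2/0.37) = 72.86°
∠(j1.2 + 3.04) = arctan(1.2/3.04) = 21.54°
∠L(j1.2) = 72.86° − 21.54° = 51.32°

51 deg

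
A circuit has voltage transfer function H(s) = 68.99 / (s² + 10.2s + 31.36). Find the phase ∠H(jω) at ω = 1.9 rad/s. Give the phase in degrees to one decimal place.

-34.9°

∠[(j1.9)² + 10.2(j1.9) + 31.36] = ∠[27.75 + j19.38] = 34.93°
∠H(j1.9) = −34.93° = -34.93°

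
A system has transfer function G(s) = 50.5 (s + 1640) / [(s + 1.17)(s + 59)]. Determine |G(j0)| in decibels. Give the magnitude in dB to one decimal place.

G(0) = 50.5 × 1640 / (1.17 × 59) = 1199.8
20 log₁₀(1199.8) = 61.58 dB

61.6 dB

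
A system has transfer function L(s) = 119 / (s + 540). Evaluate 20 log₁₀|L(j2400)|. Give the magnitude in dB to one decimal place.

|j2400 + 540| = √(2400² + 540²) = 2460
|L(j2400)| = 119 / 2460 = 0.048374
20 log₁₀(0.048374) = -26.31 dB

-26.3 dB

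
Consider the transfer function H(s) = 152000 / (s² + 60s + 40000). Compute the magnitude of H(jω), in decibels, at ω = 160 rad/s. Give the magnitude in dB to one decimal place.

18.9 dB

|(j160)² + 60(j160) + 40000| = |14400 + j9600| = 1.731e+04
|H(j160)| = 152000 / 1.731e+04 = 8.7828
20 log₁₀(8.7828) = 18.87 dB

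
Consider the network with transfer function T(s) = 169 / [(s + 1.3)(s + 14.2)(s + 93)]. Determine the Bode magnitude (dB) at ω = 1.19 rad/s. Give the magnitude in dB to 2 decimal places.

-22.81 dB

|j1.19 + 1.3| = √(1.19² + 1.3²) = 1.762
|j1.19 + 14.2| = √(1.19² + 14.2²) = 14.25
|j1.19 + 93| = √(1.19² + 93²) = 93.01
|T(j1.19)| = 169 / (1.762 × 14.25 × 93.01) = 0.072352
20 log₁₀(0.072352) = -22.811 dB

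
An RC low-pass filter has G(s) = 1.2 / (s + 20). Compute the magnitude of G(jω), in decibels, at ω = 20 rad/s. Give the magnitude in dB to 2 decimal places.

|j20 + 20| = √(20² + 20²) = 28.28
|G(j20)| = 1.2 / 28.28 = 0.042426
20 log₁₀(0.042426) = -27.447 dB

-27.45 dB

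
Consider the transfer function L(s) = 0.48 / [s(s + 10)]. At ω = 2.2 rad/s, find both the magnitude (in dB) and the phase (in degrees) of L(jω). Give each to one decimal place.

|j2.2 + 10| = √(2.2² + 10²) = 10.24
|j2.2| = 2.2
|L(j2.2)| = 0.48 / (10.24 × 2.2) = 0.021309
20 log₁₀(0.021309) = -33.43 dB
∠(j2.2 + 10) = arctan(2.2/10) = 12.41°
∠(j2.2) = 90.00°
∠L(j2.2) = − (12.41° + 90.00°) = -102.41°

|L| = -33.4 dB, ∠L = -102.4°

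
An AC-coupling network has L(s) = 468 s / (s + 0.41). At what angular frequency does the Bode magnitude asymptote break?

The single real pole at s = −0.41 gives a corner at ω = 0.41 rad s⁻¹.

0.41 rad s⁻¹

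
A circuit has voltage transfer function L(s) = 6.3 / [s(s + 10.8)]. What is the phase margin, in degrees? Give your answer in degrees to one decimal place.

86.9 deg

Gain crossover: |L(jω)| = 1 at ω ≈ 0.582 rad/s.
∠L(j0.582) = −90° − arctan(0.582/10.8) ≈ -93.09°
PM = 180° + (-93.09°) = 86.91°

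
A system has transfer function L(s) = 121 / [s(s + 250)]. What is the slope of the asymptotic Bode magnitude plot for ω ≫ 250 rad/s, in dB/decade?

-40 dB/decade

With 0 zeros and 2 poles, the high-frequency asymptotic slope is 20 × (0 − 2) = -40 dB/decade.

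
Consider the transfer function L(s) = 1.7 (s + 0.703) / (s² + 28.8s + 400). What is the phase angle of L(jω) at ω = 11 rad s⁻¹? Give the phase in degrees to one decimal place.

∠(j11 + 0.703) = arctan(11/0.703) = 86.34°
∠[(j11)² + 28.8(j11) + 400] = ∠[279 + j316.8] = 48.63°
∠L(j11) = 86.34° − 48.63° = 37.71°

37.7°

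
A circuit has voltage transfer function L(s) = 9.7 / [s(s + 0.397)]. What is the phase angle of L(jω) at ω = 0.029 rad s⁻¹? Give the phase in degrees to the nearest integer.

∠(j0.029 + 0.397) = arctan(0.029/0.397) = 4.18°
∠(j0.029) = 90.00°
∠L(j0.029) = − (4.18° + 90.00°) = -94.18°

-94 deg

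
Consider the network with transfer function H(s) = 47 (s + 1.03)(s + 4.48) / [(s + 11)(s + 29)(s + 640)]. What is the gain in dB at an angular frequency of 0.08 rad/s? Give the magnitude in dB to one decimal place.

|j0.08 + 1.03| = √(0.08² + 1.03²) = 1.033
|j0.08 + 4.48| = √(0.08² + 4.48²) = 4.481
|j0.08 + 11| = √(0.08² + 11²) = 11
|j0.08 + 29| = √(0.08² + 29²) = 29
|j0.08 + 640| = √(0.08² + 640²) = 640
|H(j0.08)| = 47 × 1.033 × 4.481 / (11 × 29 × 640) = 0.0010656
20 log₁₀(0.0010656) = -59.45 dB

-59.4 dB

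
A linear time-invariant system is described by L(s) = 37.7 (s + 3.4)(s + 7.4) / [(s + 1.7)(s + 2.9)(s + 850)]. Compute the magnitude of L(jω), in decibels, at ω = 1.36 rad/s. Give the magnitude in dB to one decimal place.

|j1.36 + 3.4| = √(1.36² + 3.4²) = 3.662
|j1.36 + 7.4| = √(1.36² + 7.4²) = 7.524
|j1.36 + 1.7| = √(1.36² + 1.7²) = 2.177
|j1.36 + 2.9| = √(1.36² + 2.9²) = 3.203
|j1.36 + 850| = √(1.36² + 850²) = 850
|L(j1.36)| = 37.7 × 3.662 × 7.524 / (2.177 × 3.203 × 850) = 0.17524
20 log₁₀(0.17524) = -15.13 dB

-15.1 dB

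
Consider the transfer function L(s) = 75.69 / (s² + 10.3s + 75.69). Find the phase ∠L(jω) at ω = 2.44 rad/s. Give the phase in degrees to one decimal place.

∠[(j2.44)² + 10.3(j2.44) + 75.69] = ∠[69.736 + j25.132] = 19.82°
∠L(j2.44) = −19.82° = -19.82°

-19.8°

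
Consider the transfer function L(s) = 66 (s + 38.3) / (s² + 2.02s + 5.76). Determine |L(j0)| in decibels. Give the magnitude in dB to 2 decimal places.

52.85 dB

L(0) = 66 × 38.3 / 5.76 = 438.85
20 log₁₀(438.85) = 52.846 dB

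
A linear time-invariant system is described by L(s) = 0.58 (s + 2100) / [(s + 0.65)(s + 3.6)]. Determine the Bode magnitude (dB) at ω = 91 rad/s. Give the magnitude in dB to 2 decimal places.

|j91 + 2100| = √(91² + 2100²) = 2102
|j91 + 0.65| = √(91² + 0.65²) = 91
|j91 + 3.6| = √(91² + 3.6²) = 91.07
|L(j91)| = 0.58 × 2102 / (91 × 91.07) = 0.1471
20 log₁₀(0.1471) = -16.648 dB

-16.65 dB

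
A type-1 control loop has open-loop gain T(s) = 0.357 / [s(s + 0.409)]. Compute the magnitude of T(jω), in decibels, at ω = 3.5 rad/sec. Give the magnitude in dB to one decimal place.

|j3.5 + 0.409| = √(3.5² + 0.409²) = 3.524
|j3.5| = 3.5
|T(j3.5)| = 0.357 / (3.524 × 3.5) = 0.028946
20 log₁₀(0.028946) = -30.77 dB

-30.8 dB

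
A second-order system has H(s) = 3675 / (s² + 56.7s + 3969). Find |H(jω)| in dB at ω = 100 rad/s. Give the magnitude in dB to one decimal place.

|(j100)² + 56.7(j100) + 3969| = |-6031 + j5670| = 8278
|H(j100)| = 3675 / 8278 = 0.44396
20 log₁₀(0.44396) = -7.05 dB

-7.1 dB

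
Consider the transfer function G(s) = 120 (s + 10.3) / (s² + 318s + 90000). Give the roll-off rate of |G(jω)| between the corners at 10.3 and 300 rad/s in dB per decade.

20 dB/decade

In this band the factors already past their corner are: zero at 10.3; net slope = 20 dB/decade.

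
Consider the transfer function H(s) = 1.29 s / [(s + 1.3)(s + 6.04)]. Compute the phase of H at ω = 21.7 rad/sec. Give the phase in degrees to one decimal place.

∠(j21.7) = 90.00°
∠(j21.7 + 1.3) = arctan(21.7/1.3) = 86.57°
∠(j21.7 + 6.04) = arctan(21.7/6.04) = 74.45°
∠H(j21.7) = 90.00° − (86.57° + 74.45°) = -71.02°

-71.0 deg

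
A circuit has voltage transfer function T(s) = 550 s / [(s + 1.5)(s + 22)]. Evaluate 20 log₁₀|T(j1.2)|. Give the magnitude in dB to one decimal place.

23.9 dB

|j1.2| = 1.2
|j1.2 + 1.5| = √(1.2² + 1.5²) = 1.921
|j1.2 + 22| = √(1.2² + 22²) = 22.03
|T(j1.2)| = 550 × 1.2 / (1.921 × 22.03) = 15.594
20 log₁₀(15.594) = 23.86 dB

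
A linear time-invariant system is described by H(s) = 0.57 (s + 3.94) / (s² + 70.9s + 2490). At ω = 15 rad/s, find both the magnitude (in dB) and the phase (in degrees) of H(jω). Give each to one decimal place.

|j15 + 3.94| = √(15² + 3.94²) = 15.51
|(j15)² + 70.9(j15) + 2490| = |2265 + j1063.5| = 2502
|H(j15)| = 0.57 × 15.51 / 2502 = 0.0035328
20 log₁₀(0.0035328) = -49.04 dB
∠(j15 + 3.94) = arctan(15/3.94) = 75.28°
∠[(j15)² + 70.9(j15) + 2490] = ∠[2265 + j1063.5] = 25.15°
∠H(j15) = 75.28° − 25.15° = 50.13°

|H| = -49.0 dB, ∠H = 50.1°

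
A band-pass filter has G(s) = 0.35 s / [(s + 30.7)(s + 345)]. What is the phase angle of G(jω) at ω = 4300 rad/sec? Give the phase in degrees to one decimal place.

∠(j4300) = 90.00°
∠(j4300 + 30.7) = arctan(4300/30.7) = 89.59°
∠(j4300 + 345) = arctan(4300/345) = 85.41°
∠G(j4300) = 90.00° − (89.59° + 85.41°) = -85.00°

-85.0°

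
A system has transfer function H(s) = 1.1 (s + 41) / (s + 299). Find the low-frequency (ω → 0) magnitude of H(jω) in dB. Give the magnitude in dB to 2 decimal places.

-16.43 dB

H(0) = 1.1 × 41 / 299 = 0.15084
20 log₁₀(0.15084) = -16.430 dB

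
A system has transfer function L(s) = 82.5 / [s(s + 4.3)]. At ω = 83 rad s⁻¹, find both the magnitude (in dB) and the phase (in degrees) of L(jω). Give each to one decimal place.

|L| = -38.4 dB, ∠L = -177.0°

|j83 + 4.3| = √(83² + 4.3²) = 83.11
|j83| = 83
|L(j83)| = 82.5 / (83.11 × 83) = 0.01196
20 log₁₀(0.01196) = -38.45 dB
∠(j83 + 4.3) = arctan(83/4.3) = 87.03°
∠(j83) = 90.00°
∠L(j83) = − (87.03° + 90.00°) = -177.03°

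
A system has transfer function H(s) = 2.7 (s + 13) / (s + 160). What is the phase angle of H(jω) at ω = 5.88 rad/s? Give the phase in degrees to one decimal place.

22.2 deg

∠(j5.88 + 13) = arctan(5.88/13) = 24.34°
∠(j5.88 + 160) = arctan(5.88/160) = 2.10°
∠H(j5.88) = 24.34° − 2.10° = 22.23°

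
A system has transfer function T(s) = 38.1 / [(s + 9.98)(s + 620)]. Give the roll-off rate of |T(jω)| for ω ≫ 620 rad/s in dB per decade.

With 0 zeros and 2 poles, the high-frequency asymptotic slope is 20 × (0 − 2) = -40 dB/decade.

-40 dB/decade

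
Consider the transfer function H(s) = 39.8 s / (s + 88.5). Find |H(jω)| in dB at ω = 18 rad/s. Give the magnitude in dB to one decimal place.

18.0 dB

|j18| = 18
|j18 + 88.5| = √(18² + 88.5²) = 90.31
|H(j18)| = 39.8 × 18 / 90.31 = 7.9325
20 log₁₀(7.9325) = 17.99 dB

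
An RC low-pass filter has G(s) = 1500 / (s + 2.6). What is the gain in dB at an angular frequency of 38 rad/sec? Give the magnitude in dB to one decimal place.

|j38 + 2.6| = √(38² + 2.6²) = 38.09
|G(j38)| = 1500 / 38.09 = 39.382
20 log₁₀(39.382) = 31.91 dB

31.9 dB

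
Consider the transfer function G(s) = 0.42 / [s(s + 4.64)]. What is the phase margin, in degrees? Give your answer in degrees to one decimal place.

Gain crossover: |G(jω)| = 1 at ω ≈ 0.0905 rad/s.
∠G(j0.0905) = −90° − arctan(0.0905/4.64) ≈ -91.12°
PM = 180° + (-91.12°) = 88.88°

88.9°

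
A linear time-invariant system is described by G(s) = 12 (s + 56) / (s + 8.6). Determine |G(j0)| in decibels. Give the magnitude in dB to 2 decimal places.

G(0) = 12 × 56 / 8.6 = 78.14
20 log₁₀(78.14) = 37.857 dB

37.86 dB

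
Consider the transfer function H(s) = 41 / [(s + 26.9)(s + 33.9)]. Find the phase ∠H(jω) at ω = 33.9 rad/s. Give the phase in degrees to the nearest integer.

-97°

∠(j33.9 + 26.9) = arctan(33.9/26.9) = 51.57°
∠(j33.9 + 33.9) = arctan(33.9/33.9) = 45.00°
∠H(j33.9) = − (51.57° + 45.00°) = -96.57°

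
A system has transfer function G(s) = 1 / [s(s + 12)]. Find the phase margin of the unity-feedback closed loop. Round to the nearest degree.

90°

Gain crossover: |G(jω)| = 1 at ω ≈ 0.0833 rad s⁻¹.
∠G(j0.0833) = −90° − arctan(0.0833/12) ≈ -90.40°
PM = 180° + (-90.40°) = 89.60°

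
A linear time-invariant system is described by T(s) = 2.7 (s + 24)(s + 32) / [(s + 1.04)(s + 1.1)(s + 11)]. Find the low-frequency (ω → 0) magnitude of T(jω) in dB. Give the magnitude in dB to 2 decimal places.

44.34 dB

T(0) = 2.7 × 24 × 32 / (1.04 × 1.1 × 11) = 164.78
20 log₁₀(164.78) = 44.338 dB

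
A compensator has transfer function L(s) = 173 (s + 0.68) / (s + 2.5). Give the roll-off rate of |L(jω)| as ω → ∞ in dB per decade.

0 dB/decade

With 1 zero and 1 pole, the high-frequency asymptotic slope is 20 × (1 − 1) = 0 dB/decade.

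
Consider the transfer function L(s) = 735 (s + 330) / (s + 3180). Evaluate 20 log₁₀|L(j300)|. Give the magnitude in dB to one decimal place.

|j300 + 330| = √(300² + 330²) = 446
|j300 + 3180| = √(300² + 3180²) = 3194
|L(j300)| = 735 × 446 / 3194 = 102.63
20 log₁₀(102.63) = 40.23 dB

40.2 dB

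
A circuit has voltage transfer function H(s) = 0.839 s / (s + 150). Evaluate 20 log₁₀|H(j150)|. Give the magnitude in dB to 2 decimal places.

|j150| = 150
|j150 + 150| = √(150² + 150²) = 212.1
|H(j150)| = 0.839 × 150 / 212.1 = 0.59326
20 log₁₀(0.59326) = -4.535 dB

-4.54 dB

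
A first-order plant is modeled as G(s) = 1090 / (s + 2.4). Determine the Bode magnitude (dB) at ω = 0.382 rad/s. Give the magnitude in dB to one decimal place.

53.0 dB

|j0.382 + 2.4| = √(0.382² + 2.4²) = 2.43
|G(j0.382)| = 1090 / 2.43 = 448.52
20 log₁₀(448.52) = 53.04 dB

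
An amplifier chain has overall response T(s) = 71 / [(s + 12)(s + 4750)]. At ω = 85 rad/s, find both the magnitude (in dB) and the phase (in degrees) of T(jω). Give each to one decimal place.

|j85 + 12| = √(85² + 12²) = 85.84
|j85 + 4750| = √(85² + 4750²) = 4751
|T(j85)| = 71 / (85.84 × 4751) = 0.0001741
20 log₁₀(0.0001741) = -75.18 dB
∠(j85 + 12) = arctan(85/12) = 81.96°
∠(j85 + 4750) = arctan(85/4750) = 1.03°
∠T(j85) = − (81.96° + 1.03°) = -82.99°

|T| = -75.2 dB, ∠T = -83.0°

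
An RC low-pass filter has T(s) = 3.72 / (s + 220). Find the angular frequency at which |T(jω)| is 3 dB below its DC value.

220 rad s⁻¹

For a single-pole low-pass, the −3 dB point is at the pole: ω = 220 rad s⁻¹.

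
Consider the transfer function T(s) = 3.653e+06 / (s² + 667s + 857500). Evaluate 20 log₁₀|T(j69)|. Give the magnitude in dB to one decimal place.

|(j69)² + 667(j69) + 857500| = |8.5274e+05 + j46023| = 8.54e+05
|T(j69)| = 3.653e+06 / 8.54e+05 = 4.2776
20 log₁₀(4.2776) = 12.62 dB

12.6 dB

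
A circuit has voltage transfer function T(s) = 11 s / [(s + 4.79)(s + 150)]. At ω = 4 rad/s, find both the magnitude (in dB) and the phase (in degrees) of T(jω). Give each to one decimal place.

|j4| = 4
|j4 + 4.79| = √(4² + 4.79²) = 6.241
|j4 + 150| = √(4² + 150²) = 150.1
|T(j4)| = 11 × 4 / (6.241 × 150.1) = 0.046988
20 log₁₀(0.046988) = -26.56 dB
∠(j4) = 90.00°
∠(j4 + 4.79) = arctan(4/4.79) = 39.86°
∠(j4 + 150) = arctan(4/150) = 1.53°
∠T(j4) = 90.00° − (39.86° + 1.53°) = 48.61°

|T| = -26.6 dB, ∠T = 48.6°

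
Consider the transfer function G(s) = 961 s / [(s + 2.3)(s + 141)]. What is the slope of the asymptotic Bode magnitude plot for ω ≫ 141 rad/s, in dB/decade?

-20 dB/decade

With 1 zero and 2 poles, the high-frequency asymptotic slope is 20 × (1 − 2) = -20 dB/decade.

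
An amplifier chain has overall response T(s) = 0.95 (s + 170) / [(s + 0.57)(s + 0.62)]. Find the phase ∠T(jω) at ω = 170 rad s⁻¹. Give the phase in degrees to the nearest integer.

∠(j170 + 170) = arctan(170/170) = 45.00°
∠(j170 + 0.57) = arctan(170/0.57) = 89.81°
∠(j170 + 0.62) = arctan(170/0.62) = 89.79°
∠T(j170) = 45.00° − (89.81° + 89.79°) = -134.60°

-135°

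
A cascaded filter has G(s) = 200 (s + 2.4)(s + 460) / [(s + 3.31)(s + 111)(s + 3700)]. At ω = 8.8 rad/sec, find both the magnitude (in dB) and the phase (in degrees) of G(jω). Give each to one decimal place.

|G| = -13.3 dB, ∠G = 1.8 deg

|j8.8 + 2.4| = √(8.8² + 2.4²) = 9.121
|j8.8 + 460| = √(8.8² + 460²) = 460.1
|j8.8 + 3.31| = √(8.8² + 3.31²) = 9.402
|j8.8 + 111| = √(8.8² + 111²) = 111.3
|j8.8 + 3700| = √(8.8² + 3700²) = 3700
|G(j8.8)| = 200 × 9.121 × 460.1 / (9.402 × 111.3 × 3700) = 0.21668
20 log₁₀(0.21668) = -13.28 dB
∠(j8.8 + 2.4) = arctan(8.8/2.4) = 74.74°
∠(j8.8 + 460) = arctan(8.8/460) = 1.10°
∠(j8.8 + 3.31) = arctan(8.8/3.31) = 69.39°
∠(j8.8 + 111) = arctan(8.8/111) = 4.53°
∠(j8.8 + 3700) = arctan(8.8/3700) = 0.14°
∠G(j8.8) = 74.74° + 1.10° − (69.39° + 4.53° + 0.14°) = 1.78°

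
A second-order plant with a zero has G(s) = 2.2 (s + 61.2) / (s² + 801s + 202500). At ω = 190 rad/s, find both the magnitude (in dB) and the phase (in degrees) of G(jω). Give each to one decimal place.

|j190 + 61.2| = √(190² + 61.2²) = 199.6
|(j190)² + 801(j190) + 202500| = |1.664e+05 + j1.5219e+05| = 2.255e+05
|G(j190)| = 2.2 × 199.6 / 2.255e+05 = 0.0019474
20 log₁₀(0.0019474) = -54.21 dB
∠(j190 + 61.2) = arctan(190/61.2) = 72.15°
∠[(j190)² + 801(j190) + 202500] = ∠[1.664e+05 + j1.5219e+05] = 42.45°
∠G(j190) = 72.15° − 42.45° = 29.70°

|G| = -54.2 dB, ∠G = 29.7 deg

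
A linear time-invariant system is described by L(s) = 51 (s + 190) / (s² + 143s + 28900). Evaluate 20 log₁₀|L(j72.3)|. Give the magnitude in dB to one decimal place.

-7.9 dB

|j72.3 + 190| = √(72.3² + 190²) = 203.3
|(j72.3)² + 143(j72.3) + 28900| = |23673 + j10339| = 2.583e+04
|L(j72.3)| = 51 × 203.3 / 2.583e+04 = 0.40136
20 log₁₀(0.40136) = -7.93 dB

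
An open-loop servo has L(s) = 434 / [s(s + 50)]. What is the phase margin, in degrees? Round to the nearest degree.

80°

Gain crossover: |L(jω)| = 1 at ω ≈ 8.56 rad/s.
∠L(j8.56) = −90° − arctan(8.56/50) ≈ -99.71°
PM = 180° + (-99.71°) = 80.29°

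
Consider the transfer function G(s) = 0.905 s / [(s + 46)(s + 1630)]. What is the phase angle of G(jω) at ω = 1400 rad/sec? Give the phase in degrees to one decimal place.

-38.8°

∠(j1400) = 90.00°
∠(j1400 + 46) = arctan(1400/46) = 88.12°
∠(j1400 + 1630) = arctan(1400/1630) = 40.66°
∠G(j1400) = 90.00° − (88.12° + 40.66°) = -38.78°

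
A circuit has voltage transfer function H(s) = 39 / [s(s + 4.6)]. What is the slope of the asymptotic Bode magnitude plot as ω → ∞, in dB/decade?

-40 dB/decade

With 0 zeros and 2 poles, the high-frequency asymptotic slope is 20 × (0 − 2) = -40 dB/decade.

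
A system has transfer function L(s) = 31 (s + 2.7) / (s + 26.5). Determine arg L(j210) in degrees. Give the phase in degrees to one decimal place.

6.5°

∠(j210 + 2.7) = arctan(210/2.7) = 89.26°
∠(j210 + 26.5) = arctan(210/26.5) = 82.81°
∠L(j210) = 89.26° − 82.81° = 6.46°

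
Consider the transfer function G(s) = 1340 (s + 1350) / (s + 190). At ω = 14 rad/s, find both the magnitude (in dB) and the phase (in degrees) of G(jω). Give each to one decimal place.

|G| = 79.6 dB, ∠G = -3.6°

|j14 + 1350| = √(14² + 1350²) = 1350
|j14 + 190| = √(14² + 190²) = 190.5
|G(j14)| = 1340 × 1350 / 190.5 = 9495.8
20 log₁₀(9495.8) = 79.55 dB
∠(j14 + 1350) = arctan(14/1350) = 0.59°
∠(j14 + 190) = arctan(14/190) = 4.21°
∠G(j14) = 0.59° − 4.21° = -3.62°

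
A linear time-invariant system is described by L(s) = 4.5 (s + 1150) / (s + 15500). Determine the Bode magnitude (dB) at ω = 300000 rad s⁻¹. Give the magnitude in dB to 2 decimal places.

|j300000 + 1150| = √(300000² + 1150²) = 3e+05
|j300000 + 15500| = √(300000² + 15500²) = 3.004e+05
|L(j300000)| = 4.5 × 3e+05 / 3.004e+05 = 4.494
20 log₁₀(4.494) = 13.053 dB

13.05 dB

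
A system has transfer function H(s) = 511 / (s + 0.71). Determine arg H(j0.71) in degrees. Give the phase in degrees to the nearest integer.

∠(j0.71 + 0.71) = arctan(0.71/0.71) = 45.00°
∠H(j0.71) = −45.00° = -45.00°

-45°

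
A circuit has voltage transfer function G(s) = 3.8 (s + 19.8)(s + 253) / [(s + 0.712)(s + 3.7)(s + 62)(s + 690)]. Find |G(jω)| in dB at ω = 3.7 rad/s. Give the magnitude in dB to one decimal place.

|j3.7 + 19.8| = √(3.7² + 19.8²) = 20.14
|j3.7 + 253| = √(3.7² + 253²) = 253
|j3.7 + 0.712| = √(3.7² + 0.712²) = 3.768
|j3.7 + 3.7| = √(3.7² + 3.7²) = 5.233
|j3.7 + 62| = √(3.7² + 62²) = 62.11
|j3.7 + 690| = √(3.7² + 690²) = 690
|G(j3.7)| = 3.8 × 20.14 × 253 / (3.768 × 5.233 × 62.11 × 690) = 0.022921
20 log₁₀(0.022921) = -32.80 dB

-32.8 dB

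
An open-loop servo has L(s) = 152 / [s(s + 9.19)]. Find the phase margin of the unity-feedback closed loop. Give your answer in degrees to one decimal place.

Gain crossover: |L(jω)| = 1 at ω ≈ 10.7 rad/s.
∠L(j10.7) = −90° − arctan(10.7/9.19) ≈ -139.47°
PM = 180° + (-139.47°) = 40.53°

40.5°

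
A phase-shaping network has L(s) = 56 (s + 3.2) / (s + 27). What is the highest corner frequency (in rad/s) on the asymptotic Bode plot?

27 rad/s

Break frequencies occur at each pole and zero magnitude: 3.2 rad/s, 27 rad/s.
The highest is 27 rad/s.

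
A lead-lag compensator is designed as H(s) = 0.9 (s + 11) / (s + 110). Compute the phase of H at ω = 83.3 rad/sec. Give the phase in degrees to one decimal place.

∠(j83.3 + 11) = arctan(83.3/11) = 82.48°
∠(j83.3 + 110) = arctan(83.3/110) = 37.14°
∠H(j83.3) = 82.48° − 37.14° = 45.34°

45.3°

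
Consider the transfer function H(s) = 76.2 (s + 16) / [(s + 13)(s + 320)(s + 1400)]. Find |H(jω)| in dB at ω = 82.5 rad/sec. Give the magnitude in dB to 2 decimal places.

-75.63 dB

|j82.5 + 16| = √(82.5² + 16²) = 84.04
|j82.5 + 13| = √(82.5² + 13²) = 83.52
|j82.5 + 320| = √(82.5² + 320²) = 330.5
|j82.5 + 1400| = √(82.5² + 1400²) = 1402
|H(j82.5)| = 76.2 × 84.04 / (83.52 × 330.5 × 1402) = 0.00016544
20 log₁₀(0.00016544) = -75.627 dB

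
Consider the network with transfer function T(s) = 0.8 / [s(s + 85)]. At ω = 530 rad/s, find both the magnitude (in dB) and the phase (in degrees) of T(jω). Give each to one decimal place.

|j530 + 85| = √(530² + 85²) = 536.8
|j530| = 530
|T(j530)| = 0.8 / (536.8 × 530) = 2.8121e-06
20 log₁₀(2.8121e-06) = -111.02 dB
∠(j530 + 85) = arctan(530/85) = 80.89°
∠(j530) = 90.00°
∠T(j530) = − (80.89° + 90.00°) = -170.89°

|T| = -111.0 dB, ∠T = -170.9°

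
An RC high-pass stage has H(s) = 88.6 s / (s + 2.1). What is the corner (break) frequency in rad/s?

2.1 rad/s

The single real pole at s = −2.1 gives a corner at ω = 2.1 rad/s.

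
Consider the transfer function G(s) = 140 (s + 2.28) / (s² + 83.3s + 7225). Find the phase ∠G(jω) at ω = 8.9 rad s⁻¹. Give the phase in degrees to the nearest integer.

∠(j8.9 + 2.28) = arctan(8.9/2.28) = 75.63°
∠[(j8.9)² + 83.3(j8.9) + 7225] = ∠[7145.8 + j741.37] = 5.92°
∠G(j8.9) = 75.63° − 5.92° = 69.71°

70°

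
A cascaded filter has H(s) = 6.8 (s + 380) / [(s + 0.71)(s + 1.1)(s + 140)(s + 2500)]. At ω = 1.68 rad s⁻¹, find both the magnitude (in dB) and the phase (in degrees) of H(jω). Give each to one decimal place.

|j1.68 + 380| = √(1.68² + 380²) = 380
|j1.68 + 0.71| = √(1.68² + 0.71²) = 1.824
|j1.68 + 1.1| = √(1.68² + 1.1²) = 2.008
|j1.68 + 140| = √(1.68² + 140²) = 140
|j1.68 + 2500| = √(1.68² + 2500²) = 2500
|H(j1.68)| = 6.8 × 380 / (1.824 × 2.008 × 140 × 2500) = 0.0020157
20 log₁₀(0.0020157) = -53.91 dB
∠(j1.68 + 380) = arctan(1.68/380) = 0.25°
∠(j1.68 + 0.71) = arctan(1.68/0.71) = 67.09°
∠(j1.68 + 1.1) = arctan(1.68/1.1) = 56.78°
∠(j1.68 + 140) = arctan(1.68/140) = 0.69°
∠(j1.68 + 2500) = arctan(1.68/2500) = 0.04°
∠H(j1.68) = 0.25° − (67.09° + 56.78° + 0.69° + 0.04°) = -124.35°

|H| = -53.9 dB, ∠H = -124.3°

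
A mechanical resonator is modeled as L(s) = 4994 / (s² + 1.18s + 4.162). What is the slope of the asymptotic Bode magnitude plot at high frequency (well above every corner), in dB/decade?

-40 dB/decade

With 0 zeros and 2 poles, the high-frequency asymptotic slope is 20 × (0 − 2) = -40 dB/decade.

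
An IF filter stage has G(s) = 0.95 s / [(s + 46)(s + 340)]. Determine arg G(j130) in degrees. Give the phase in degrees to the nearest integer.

∠(j130) = 90.00°
∠(j130 + 46) = arctan(130/46) = 70.51°
∠(j130 + 340) = arctan(130/340) = 20.92°
∠G(j130) = 90.00° − (70.51° + 20.92°) = -1.44°

-1°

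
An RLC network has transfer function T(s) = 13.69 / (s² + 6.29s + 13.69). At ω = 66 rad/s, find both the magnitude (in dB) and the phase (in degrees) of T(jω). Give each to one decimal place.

|T| = -50.1 dB, ∠T = -174.5 deg

|(j66)² + 6.29(j66) + 13.69| = |-4342.3 + j415.14| = 4362
|T(j66)| = 13.69 / 4362 = 0.0031384
20 log₁₀(0.0031384) = -50.07 dB
∠[(j66)² + 6.29(j66) + 13.69] = ∠[-4342.3 + j415.14] = 174.54°
∠T(j66) = −174.54° = -174.54°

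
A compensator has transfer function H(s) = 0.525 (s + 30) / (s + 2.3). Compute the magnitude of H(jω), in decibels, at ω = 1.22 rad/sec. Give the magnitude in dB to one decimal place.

|j1.22 + 30| = √(1.22² + 30²) = 30.02
|j1.22 + 2.3| = √(1.22² + 2.3²) = 2.604
|H(j1.22)| = 0.525 × 30.02 / 2.604 = 6.0545
20 log₁₀(6.0545) = 15.64 dB

15.6 dB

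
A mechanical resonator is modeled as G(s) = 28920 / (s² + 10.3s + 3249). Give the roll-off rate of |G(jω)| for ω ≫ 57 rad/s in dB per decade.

-40 dB/decade

With 0 zeros and 2 poles, the high-frequency asymptotic slope is 20 × (0 − 2) = -40 dB/decade.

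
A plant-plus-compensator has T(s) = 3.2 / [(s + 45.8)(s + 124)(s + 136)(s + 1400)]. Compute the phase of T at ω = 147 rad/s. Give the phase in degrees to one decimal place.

-175.8 deg

∠(j147 + 45.8) = arctan(147/45.8) = 72.69°
∠(j147 + 124) = arctan(147/124) = 49.85°
∠(j147 + 136) = arctan(147/136) = 47.23°
∠(j147 + 1400) = arctan(147/1400) = 5.99°
∠T(j147) = − (72.69° + 49.85° + 47.23° + 5.99°) = -175.77°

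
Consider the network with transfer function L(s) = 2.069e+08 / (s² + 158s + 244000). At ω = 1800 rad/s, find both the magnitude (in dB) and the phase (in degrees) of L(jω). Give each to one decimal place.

|(j1800)² + 158(j1800) + 244000| = |-2.996e+06 + j2.844e+05| = 3.009e+06
|L(j1800)| = 2.069e+08 / 3.009e+06 = 68.75
20 log₁₀(68.75) = 36.75 dB
∠[(j1800)² + 158(j1800) + 244000] = ∠[-2.996e+06 + j2.844e+05] = 174.58°
∠L(j1800) = −174.58° = -174.58°

|L| = 36.7 dB, ∠L = -174.6°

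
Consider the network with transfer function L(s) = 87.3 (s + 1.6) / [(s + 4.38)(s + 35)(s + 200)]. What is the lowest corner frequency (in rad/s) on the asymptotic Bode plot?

1.6 rad/s

Break frequencies occur at each pole and zero magnitude: 1.6 rad/s, 4.38 rad/s, 35 rad/s, 200 rad/s.
The lowest is 1.6 rad/s.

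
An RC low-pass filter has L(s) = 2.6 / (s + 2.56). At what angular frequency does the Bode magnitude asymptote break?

The single real pole at s = −2.56 gives a corner at ω = 2.56 rad/s.

2.56 rad/s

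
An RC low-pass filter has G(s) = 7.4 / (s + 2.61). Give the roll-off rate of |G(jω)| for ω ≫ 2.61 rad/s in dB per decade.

With 0 zeros and 1 pole, the high-frequency asymptotic slope is 20 × (0 − 1) = -20 dB/decade.

-20 dB/decade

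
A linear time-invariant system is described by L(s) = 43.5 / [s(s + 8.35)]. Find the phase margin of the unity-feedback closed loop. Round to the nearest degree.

61 deg

Gain crossover: |L(jω)| = 1 at ω ≈ 4.57 rad/sec.
∠L(j4.57) = −90° − arctan(4.57/8.35) ≈ -118.69°
PM = 180° + (-118.69°) = 61.31°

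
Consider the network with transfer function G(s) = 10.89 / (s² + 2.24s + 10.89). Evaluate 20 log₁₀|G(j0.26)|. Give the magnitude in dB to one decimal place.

|(j0.26)² + 2.24(j0.26) + 10.89| = |10.822 + j0.5824| = 10.84
|G(j0.26)| = 10.89 / 10.84 = 1.0048
20 log₁₀(1.0048) = 0.04 dB

0.0 dB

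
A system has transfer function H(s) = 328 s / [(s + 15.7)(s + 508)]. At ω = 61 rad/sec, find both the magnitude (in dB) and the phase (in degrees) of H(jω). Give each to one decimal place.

|H| = -4.1 dB, ∠H = 7.6°

|j61| = 61
|j61 + 15.7| = √(61² + 15.7²) = 62.99
|j61 + 508| = √(61² + 508²) = 511.6
|H(j61)| = 328 × 61 / (62.99 × 511.6) = 0.62083
20 log₁₀(0.62083) = -4.14 dB
∠(j61) = 90.00°
∠(j61 + 15.7) = arctan(61/15.7) = 75.57°
∠(j61 + 508) = arctan(61/508) = 6.85°
∠H(j61) = 90.00° − (75.57° + 6.85°) = 7.59°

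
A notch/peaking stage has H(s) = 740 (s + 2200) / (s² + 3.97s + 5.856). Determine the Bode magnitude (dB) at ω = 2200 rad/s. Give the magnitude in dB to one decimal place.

|j2200 + 2200| = √(2200² + 2200²) = 3111
|(j2200)² + 3.97(j2200) + 5.856| = |-4.84e+06 + j8734| = 4.84e+06
|H(j2200)| = 740 × 3111 / 4.84e+06 = 0.47569
20 log₁₀(0.47569) = -6.45 dB

-6.5 dB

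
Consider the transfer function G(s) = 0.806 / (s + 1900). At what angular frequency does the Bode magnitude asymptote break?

The single real pole at s = −1900 gives a corner at ω = 1900 rad/s.

1900 rad/s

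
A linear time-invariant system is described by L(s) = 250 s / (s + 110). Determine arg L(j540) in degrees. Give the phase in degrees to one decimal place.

∠(j540) = 90.00°
∠(j540 + 110) = arctan(540/110) = 78.49°
∠L(j540) = 90.00° − 78.49° = 11.51°

11.5 deg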